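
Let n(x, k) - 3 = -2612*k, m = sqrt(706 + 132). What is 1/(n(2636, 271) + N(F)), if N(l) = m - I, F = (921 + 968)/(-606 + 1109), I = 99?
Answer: -353974/250595184933 - sqrt(838)/501190369866 ≈ -1.4126e-6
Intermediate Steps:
F = 1889/503 ≈ 3.7555
m = sqrt(838) ≈ 28.948
n(x, k) = 3 - 2612*k
N(l) = -99 + sqrt(838) (N(l) = sqrt(838) - 1*99 = sqrt(838) - 99 = -99 + sqrt(838))
1/(n(2636, 271) + N(F)) = 1/((3 - 2612*271) + (-99 + sqrt(838))) = 1/((3 - 707852) + (-99 + sqrt(838))) = 1/(-707849 + (-99 + sqrt(838))) = 1/(-707948 + sqrt(838))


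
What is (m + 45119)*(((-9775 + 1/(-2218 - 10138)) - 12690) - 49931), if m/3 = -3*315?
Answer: -9456023531867/3089 ≈ -3.0612e+9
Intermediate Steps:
m = -2835 (m = 3*(-3*315) = 3*(-945) = -2835)
(m + 45119)*(((-9775 + 1/(-2218 - 10138)) - 12690) - 49931) = (-2835 + 45119)*(((-9775 + 1/(-2218 - 10138)) - 12690) - 49931) = 42284*(((-9775 + 1/(-12356)) - 12690) - 49931) = 42284*(((-9775 - 1/12356) - 12690) - 49931) = 42284*((-120779901/12356 - 12690) - 49931) = 42284*(-277577541/12356 - 49931) = 42284*(-894524977/12356) = -9456023531867/3089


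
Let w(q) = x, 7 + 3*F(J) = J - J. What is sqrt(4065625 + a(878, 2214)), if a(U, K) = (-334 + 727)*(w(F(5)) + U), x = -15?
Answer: 4*sqrt(275299) ≈ 2098.8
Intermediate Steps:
F(J) = -7/3 (F(J) = -7/3 + (J - J)/3 = -7/3 + (1/3)*0 = -7/3 + 0 = -7/3)
w(q) = -15
a(U, K) = -5895 + 393*U (a(U, K) = (-334 + 727)*(-15 + U) = 393*(-15 + U) = -5895 + 393*U)
sqrt(4065625 + a(878, 2214)) = sqrt(4065625 + (-5895 + 393*878)) = sqrt(4065625 + (-5895 + 345054)) = sqrt(4065625 + 339159) = sqrt(4404784) = 4*sqrt(275299)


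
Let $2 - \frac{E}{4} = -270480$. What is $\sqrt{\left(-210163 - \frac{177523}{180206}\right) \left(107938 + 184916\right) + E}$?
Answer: $\frac{i \sqrt{499666603327970006929}}{90103} \approx 2.4809 \cdot 10^{5} i$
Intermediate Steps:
$E = 1081928$ ($E = 8 - -1081920 = 8 + 1081920 = 1081928$)
$\sqrt{\left(-210163 - \frac{177523}{180206}\right) \left(107938 + 184916\right) + E} = \sqrt{\left(-210163 - \frac{177523}{180206}\right) \left(107938 + 184916\right) + 1081928} = \sqrt{\left(-210163 - \frac{177523}{180206}\right) 292854 + 1081928} = \sqrt{\left(- \frac{37872811101}{180206}\right) 292854 + 1081928} = \sqrt{- \frac{5545602111086127}{90103} + 1081928} = \sqrt{- \frac{5545504626127543}{90103}} = \frac{i \sqrt{499666603327970006929}}{90103}$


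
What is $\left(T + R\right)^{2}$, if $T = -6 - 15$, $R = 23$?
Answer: $4$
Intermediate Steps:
$T = -21$ ($T = -6 - 15 = -21$)
$\left(T + R\right)^{2} = \left(-21 + 23\right)^{2} = 2^{2} = 4$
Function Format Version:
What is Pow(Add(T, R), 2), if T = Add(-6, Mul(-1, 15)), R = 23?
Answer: 4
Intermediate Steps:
T = -21 (T = Add(-6, -15) = -21)
Pow(Add(T, R), 2) = Pow(Add(-21, 23), 2) = Pow(2, 2) = 4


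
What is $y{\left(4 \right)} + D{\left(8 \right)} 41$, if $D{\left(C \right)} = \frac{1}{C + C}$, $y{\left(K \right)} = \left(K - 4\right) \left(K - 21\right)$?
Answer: $\frac{41}{16} \approx 2.5625$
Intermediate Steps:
$y{\left(K \right)} = \left(-21 + K\right) \left(-4 + K\right)$ ($y{\left(K \right)} = \left(-4 + K\right) \left(-21 + K\right) = \left(-21 + K\right) \left(-4 + K\right)$)
$D{\left(C \right)} = \frac{1}{2 C}$
$y{\left(4 \right)} + D{\left(8 \right)} 41 = \left(84 + 4^{2} - 100\right) + \frac{1}{2 \cdot 8} \cdot 41 = \left(84 + 16 - 100\right) + \frac{1}{2} \cdot \frac{1}{8} \cdot 41 = 0 + \frac{1}{16} \cdot 41 = 0 + \frac{41}{16} = \frac{41}{16}$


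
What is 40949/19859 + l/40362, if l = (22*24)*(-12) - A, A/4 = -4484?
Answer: 134510567/57253497 ≈ 2.3494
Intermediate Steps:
A = -17936 (A = 4*(-4484) = -17936)
l = 11600 (l = (22*24)*(-12) - 1*(-17936) = 528*(-12) + 17936 = -6336 + 17936 = 11600)
40949/19859 + l/40362 = 40949/19859 + 11600/40362 = 40949*(1/19859) + 11600*(1/40362) = 40949/19859 + 5800/20181 = 134510567/57253497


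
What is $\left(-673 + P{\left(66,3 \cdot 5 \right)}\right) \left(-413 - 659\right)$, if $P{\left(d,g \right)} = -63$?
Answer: $788992$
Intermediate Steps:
$\left(-673 + P{\left(66,3 \cdot 5 \right)}\right) \left(-413 - 659\right) = \left(-673 - 63\right) \left(-413 - 659\right) = \left(-736\right) \left(-1072\right) = 788992$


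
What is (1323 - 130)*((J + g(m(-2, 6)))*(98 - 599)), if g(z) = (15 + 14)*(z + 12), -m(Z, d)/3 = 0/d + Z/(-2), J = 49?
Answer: -185284830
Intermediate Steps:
m(Z, d) = 3*Z/2 (m(Z, d) = -3*(0/d + Z/(-2)) = -3*(0 + Z*(-1/2)) = -3*(0 - Z/2) = -(-3)*Z/2 = 3*Z/2)
g(z) = 348 + 29*z (g(z) = 29*(12 + z) = 348 + 29*z)
(1323 - 130)*((J + g(m(-2, 6)))*(98 - 599)) = (1323 - 130)*((49 + (348 + 29*((3/2)*(-2))))*(98 - 599)) = 1193*((49 + (348 + 29*(-3)))*(-501)) = 1193*((49 + (348 - 87))*(-501)) = 1193*((49 + 261)*(-501)) = 1193*(310*(-501)) = 1193*(-155310) = -185284830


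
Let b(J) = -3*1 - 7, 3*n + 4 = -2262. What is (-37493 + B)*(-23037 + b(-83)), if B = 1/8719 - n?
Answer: 22146948827768/26157 ≈ 8.4669e+8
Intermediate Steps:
n = -2266/3 (n = -4/3 + (1/3)*(-2262) = -4/3 - 754 = -2266/3 ≈ -755.33)
B = 19757257/26157 (B = 1/8719 - 1*(-2266/3) = 1/8719 + 2266/3 = 19757257/26157 ≈ 755.33)
b(J) = -10 (b(J) = -3 - 7 = -10)
(-37493 + B)*(-23037 + b(-83)) = (-37493 + 19757257/26157)*(-23037 - 10) = -960947144/26157*(-23047) = 22146948827768/26157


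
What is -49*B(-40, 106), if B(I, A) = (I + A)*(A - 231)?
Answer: 404250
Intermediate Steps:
B(I, A) = (-231 + A)*(A + I) (B(I, A) = (A + I)*(-231 + A) = (-231 + A)*(A + I))
-49*B(-40, 106) = -49*(106² - 231*106 - 231*(-40) + 106*(-40)) = -49*(11236 - 24486 + 9240 - 4240) = -49*(-8250) = 404250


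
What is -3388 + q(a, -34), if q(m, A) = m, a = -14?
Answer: -3402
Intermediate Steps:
-3388 + q(a, -34) = -3388 - 14 = -3402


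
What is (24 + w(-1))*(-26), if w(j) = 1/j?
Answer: -598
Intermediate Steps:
(24 + w(-1))*(-26) = (24 + 1/(-1))*(-26) = (24 - 1)*(-26) = 23*(-26) = -598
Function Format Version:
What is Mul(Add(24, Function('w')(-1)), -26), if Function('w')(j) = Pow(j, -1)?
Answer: -598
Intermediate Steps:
Mul(Add(24, Function('w')(-1)), -26) = Mul(Add(24, Pow(-1, -1)), -26) = Mul(Add(24, -1), -26) = Mul(23, -26) = -598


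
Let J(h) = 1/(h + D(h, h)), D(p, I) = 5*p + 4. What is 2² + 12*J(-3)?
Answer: 22/7 ≈ 3.1429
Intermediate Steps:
D(p, I) = 4 + 5*p
J(h) = 1/(4 + 6*h) (J(h) = 1/(h + (4 + 5*h)) = 1/(4 + 6*h))
2² + 12*J(-3) = 2² + 12*(1/(2*(2 + 3*(-3)))) = 4 + 12*(1/(2*(2 - 9))) = 4 + 12*((½)/(-7)) = 4 + 12*((½)*(-⅐)) = 4 + 12*(-1/14) = 4 - 6/7 = 22/7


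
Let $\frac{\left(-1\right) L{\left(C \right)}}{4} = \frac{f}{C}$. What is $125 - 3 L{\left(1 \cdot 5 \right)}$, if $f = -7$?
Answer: $\frac{541}{5} \approx 108.2$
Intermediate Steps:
$L{\left(C \right)} = \frac{28}{C}$ ($L{\left(C \right)} = - 4 \left(- \frac{7}{C}\right) = \frac{28}{C}$)
$125 - 3 L{\left(1 \cdot 5 \right)} = 125 - 3 \frac{28}{1 \cdot 5} = 125 - 3 \cdot \frac{28}{5} = 125 - 3 \cdot 28 \cdot \frac{1}{5} = 125 - \frac{84}{5} = \frac{541}{5}$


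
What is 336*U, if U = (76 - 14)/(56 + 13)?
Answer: 6944/23 ≈ 301.91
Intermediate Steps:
U = 62/69 ≈ 0.89855
336*U = 336*(62/69) = 6944/23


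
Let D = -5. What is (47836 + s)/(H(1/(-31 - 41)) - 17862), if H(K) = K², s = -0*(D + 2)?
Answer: -247981824/92596607 ≈ -2.6781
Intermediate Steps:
s = 0 (s = -0*(-5 + 2) = -0*(-3) = -382*0 = 0)
(47836 + s)/(H(1/(-31 - 41)) - 17862) = (47836 + 0)/((1/(-31 - 41))² - 17862) = 47836/((1/(-72))² - 17862) = 47836/((-1/72)² - 17862) = 47836/(1/5184 - 17862) = 47836/(-92596607/5184) = 47836*(-5184/92596607) = -247981824/92596607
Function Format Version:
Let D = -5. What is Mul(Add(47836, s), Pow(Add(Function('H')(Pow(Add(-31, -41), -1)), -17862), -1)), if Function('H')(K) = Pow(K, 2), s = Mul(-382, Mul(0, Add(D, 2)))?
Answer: Rational(-247981824, 92596607) ≈ -2.6781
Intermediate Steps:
s = 0 (s = Mul(-382, Mul(0, Add(-5, 2))) = Mul(-382, Mul(0, -3)) = Mul(-382, 0) = 0)
Mul(Add(47836, s), Pow(Add(Function('H')(Pow(Add(-31, -41), -1)), -17862), -1)) = Mul(Add(47836, 0), Pow(Add(Pow(Pow(Add(-31, -41), -1), 2), -17862), -1)) = Mul(47836, Pow(Add(Pow(Pow(-72, -1), 2), -17862), -1)) = Mul(47836, Pow(Add(Pow(Rational(-1, 72), 2), -17862), -1)) = Mul(47836, Pow(Add(Rational(1, 5184), -17862), -1)) = Mul(47836, Pow(Rational(-92596607, 5184), -1)) = Mul(47836, Rational(-5184, 92596607)) = Rational(-247981824, 92596607)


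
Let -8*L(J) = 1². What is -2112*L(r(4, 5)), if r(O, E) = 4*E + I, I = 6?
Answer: 264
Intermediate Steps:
r(O, E) = 6 + 4*E (r(O, E) = 4*E + 6 = 6 + 4*E)
L(J) = -⅛ (L(J) = -⅛*1² = -⅛*1 = -⅛)
-2112*L(r(4, 5)) = -2112*(-⅛) = 264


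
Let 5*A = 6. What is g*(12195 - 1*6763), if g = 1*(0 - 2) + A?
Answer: -21728/5 ≈ -4345.6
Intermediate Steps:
A = 6/5 (A = (⅕)*6 = 6/5 ≈ 1.2000)
g = -⅘ (g = 1*(0 - 2) + 6/5 = 1*(-2) + 6/5 = -2 + 6/5 = -⅘ ≈ -0.80000)
g*(12195 - 1*6763) = -4*(12195 - 1*6763)/5 = -4*(12195 - 6763)/5 = -⅘*5432 = -21728/5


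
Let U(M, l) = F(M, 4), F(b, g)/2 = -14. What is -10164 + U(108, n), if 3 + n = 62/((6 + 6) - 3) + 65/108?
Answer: -10192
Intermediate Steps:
n = 485/108 (n = -3 + (62/((6 + 6) - 3) + 65/108) = -3 + (62/(12 - 3) + 65*(1/108)) = -3 + (62/9 + 65/108) = -3 + 809/108 = 485/108 ≈ 4.4907)
F(b, g) = -28 (F(b, g) = 2*(-14) = -28)
U(M, l) = -28
-10164 + U(108, n) = -10164 - 28 = -10192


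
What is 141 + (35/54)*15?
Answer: 2713/18 ≈ 150.72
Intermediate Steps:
141 + (35/54)*15 = 141 + 175/18 = 2713/18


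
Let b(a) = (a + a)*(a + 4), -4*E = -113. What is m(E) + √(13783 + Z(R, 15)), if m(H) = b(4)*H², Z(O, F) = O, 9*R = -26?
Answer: 51076 + √124021/3 ≈ 51193.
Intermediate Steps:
R = -26/9 (R = (⅑)*(-26) = -26/9 ≈ -2.8889)
E = 113/4 (E = -¼*(-113) = 113/4 ≈ 28.250)
b(a) = 2*a*(4 + a) (b(a) = (2*a)*(4 + a) = 2*a*(4 + a))
m(H) = 64*H² (m(H) = (2*4*(4 + 4))*H² = (2*4*8)*H² = 64*H²)
m(E) + √(13783 + Z(R, 15)) = 64*(113/4)² + √(13783 - 26/9) = 64*(12769/16) + √(124021/9) = 51076 + √124021/3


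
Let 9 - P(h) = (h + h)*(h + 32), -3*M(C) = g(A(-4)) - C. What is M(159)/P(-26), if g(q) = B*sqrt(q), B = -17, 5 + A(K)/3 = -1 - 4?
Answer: 53/321 + 17*I*sqrt(30)/963 ≈ 0.16511 + 0.09669*I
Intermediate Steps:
A(K) = -30 (A(K) = -15 + 3*(-1 - 4) = -15 + 3*(-5) = -15 - 15 = -30)
g(q) = -17*sqrt(q)
M(C) = C/3 + 17*I*sqrt(30)/3 (M(C) = -(-17*I*sqrt(30) - C)/3 = -(-C - 17*I*sqrt(30))/3 = C/3 + 17*I*sqrt(30)/3)
P(h) = 9 - 2*h*(32 + h) (P(h) = 9 - (h + h)*(h + 32) = 9 - 2*h*(32 + h))
M(159)/P(-26) = ((1/3)*159 + 17*I*sqrt(30)/3)/(9 - 64*(-26) - 2*(-26)**2) = (53 + 17*I*sqrt(30)/3)/(9 + 1664 - 2*676) = (53 + 17*I*sqrt(30)/3)/(9 + 1664 - 1352) = (53 + 17*I*sqrt(30)/3)/321 = (53 + 17*I*sqrt(30)/3)*(1/321) = 53/321 + 17*I*sqrt(30)/963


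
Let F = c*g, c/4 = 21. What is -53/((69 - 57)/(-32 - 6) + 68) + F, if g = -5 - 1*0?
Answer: -541127/1286 ≈ -420.78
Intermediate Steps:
c = 84 (c = 4*21 = 84)
g = -5 (g = -5 + 0 = -5)
F = -420 (F = 84*(-5) = -420)
-53/((69 - 57)/(-32 - 6) + 68) + F = -53/((69 - 57)/(-32 - 6) + 68) - 420 = -53/(12/(-38) + 68) - 420 = -53/(12*(-1/38) + 68) - 420 = -53/(-6/19 + 68) - 420 = -53/1286/19 - 420 = -53*19/1286 - 420 = -1007/1286 - 420 = -541127/1286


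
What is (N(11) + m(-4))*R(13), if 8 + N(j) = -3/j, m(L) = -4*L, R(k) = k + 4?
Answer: 1445/11 ≈ 131.36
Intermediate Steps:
R(k) = 4 + k
N(j) = -8 - 3/j
(N(11) + m(-4))*R(13) = ((-8 - 3/11) - 4*(-4))*(4 + 13) = ((-8 - 3*1/11) + 16)*17 = ((-8 - 3/11) + 16)*17 = (-91/11 + 16)*17 = (85/11)*17 = 1445/11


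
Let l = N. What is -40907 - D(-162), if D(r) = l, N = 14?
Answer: -40921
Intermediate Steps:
l = 14
D(r) = 14
-40907 - D(-162) = -40907 - 1*14 = -40907 - 14 = -40921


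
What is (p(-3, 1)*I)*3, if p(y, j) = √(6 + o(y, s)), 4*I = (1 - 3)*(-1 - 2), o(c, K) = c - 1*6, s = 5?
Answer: 9*I*√3/2 ≈ 7.7942*I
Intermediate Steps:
o(c, K) = -6 + c (o(c, K) = c - 6 = -6 + c)
I = 3/2 (I = ((1 - 3)*(-1 - 2))/4 = (-2*(-3))/4 = (¼)*6 = 3/2 ≈ 1.5000)
p(y, j) = √y (p(y, j) = √(6 + (-6 + y)) = √y)
(p(-3, 1)*I)*3 = (√(-3)*(3/2))*3 = ((I*√3)*(3/2))*3 = (3*I*√3/2)*3 = 9*I*√3/2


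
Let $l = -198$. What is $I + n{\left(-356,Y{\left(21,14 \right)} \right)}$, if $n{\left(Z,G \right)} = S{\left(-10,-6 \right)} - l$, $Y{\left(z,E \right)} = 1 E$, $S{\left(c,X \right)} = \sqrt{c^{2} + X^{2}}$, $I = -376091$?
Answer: $-375893 + 2 \sqrt{34} \approx -3.7588 \cdot 10^{5}$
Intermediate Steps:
$S{\left(c,X \right)} = \sqrt{X^{2} + c^{2}}$
$Y{\left(z,E \right)} = E$
$n{\left(Z,G \right)} = 198 + 2 \sqrt{34}$ ($n{\left(Z,G \right)} = \sqrt{\left(-6\right)^{2} + \left(-10\right)^{2}} - -198 = \sqrt{36 + 100} + 198 = \sqrt{136} + 198 = 2 \sqrt{34} + 198 = 198 + 2 \sqrt{34}$)
$I + n{\left(-356,Y{\left(21,14 \right)} \right)} = -376091 + \left(198 + 2 \sqrt{34}\right) = -375893 + 2 \sqrt{34}$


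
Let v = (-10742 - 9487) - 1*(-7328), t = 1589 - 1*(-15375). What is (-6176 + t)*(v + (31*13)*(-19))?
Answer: -221779704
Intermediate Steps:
t = 16964 (t = 1589 + 15375 = 16964)
v = -12901 (v = -20229 + 7328 = -12901)
(-6176 + t)*(v + (31*13)*(-19)) = (-6176 + 16964)*(-12901 + (31*13)*(-19)) = 10788*(-12901 + 403*(-19)) = 10788*(-12901 - 7657) = 10788*(-20558) = -221779704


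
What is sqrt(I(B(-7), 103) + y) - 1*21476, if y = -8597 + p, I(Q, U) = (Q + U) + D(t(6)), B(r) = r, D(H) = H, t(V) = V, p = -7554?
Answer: -21476 + I*sqrt(16049) ≈ -21476.0 + 126.68*I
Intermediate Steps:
I(Q, U) = 6 + Q + U (I(Q, U) = (Q + U) + 6 = 6 + Q + U)
y = -16151 (y = -8597 - 7554 = -16151)
sqrt(I(B(-7), 103) + y) - 1*21476 = sqrt((6 - 7 + 103) - 16151) - 1*21476 = sqrt(102 - 16151) - 21476 = sqrt(-16049) - 21476 = I*sqrt(16049) - 21476 = -21476 + I*sqrt(16049)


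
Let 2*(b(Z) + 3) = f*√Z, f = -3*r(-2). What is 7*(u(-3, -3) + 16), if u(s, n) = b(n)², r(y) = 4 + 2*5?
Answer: -9086 + 882*I*√3 ≈ -9086.0 + 1527.7*I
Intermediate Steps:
r(y) = 14 (r(y) = 4 + 10 = 14)
f = -42 (f = -3*14 = -42)
b(Z) = -3 - 21*√Z (b(Z) = -3 + (-42*√Z)/2 = -3 - 21*√Z)
u(s, n) = (-3 - 21*√n)²
7*(u(-3, -3) + 16) = 7*(9*(1 + 7*√(-3))² + 16) = 7*(9*(1 + 7*(I*√3))² + 16) = 7*(9*(1 + 7*I*√3)² + 16) = 7*(16 + 9*(1 + 7*I*√3)²) = 112 + 63*(1 + 7*I*√3)²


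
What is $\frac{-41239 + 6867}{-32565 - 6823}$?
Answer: $\frac{8593}{9847} \approx 0.87265$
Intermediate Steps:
$\frac{-41239 + 6867}{-32565 - 6823} = - \frac{34372}{-39388} = \left(-34372\right) \left(- \frac{1}{39388}\right) = \frac{8593}{9847}$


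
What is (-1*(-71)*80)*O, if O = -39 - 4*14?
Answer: -539600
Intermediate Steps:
O = -95 (O = -39 - 1*56 = -39 - 56 = -95)
(-1*(-71)*80)*O = (-1*(-71)*80)*(-95) = (71*80)*(-95) = 5680*(-95) = -539600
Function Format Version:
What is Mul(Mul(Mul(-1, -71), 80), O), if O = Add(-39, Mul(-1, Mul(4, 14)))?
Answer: -539600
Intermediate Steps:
O = -95 (O = Add(-39, Mul(-1, 56)) = Add(-39, -56) = -95)
Mul(Mul(Mul(-1, -71), 80), O) = Mul(Mul(Mul(-1, -71), 80), -95) = Mul(Mul(71, 80), -95) = Mul(5680, -95) = -539600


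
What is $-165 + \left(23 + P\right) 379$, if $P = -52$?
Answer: $-11156$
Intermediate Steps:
$-165 + \left(23 + P\right) 379 = -165 + \left(23 - 52\right) 379 = -165 - 10991 = -11156$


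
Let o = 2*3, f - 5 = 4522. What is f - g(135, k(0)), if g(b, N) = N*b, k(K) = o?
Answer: 3717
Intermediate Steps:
f = 4527 (f = 5 + 4522 = 4527)
o = 6
k(K) = 6
f - g(135, k(0)) = 4527 - 6*135 = 4527 - 1*810 = 4527 - 810 = 3717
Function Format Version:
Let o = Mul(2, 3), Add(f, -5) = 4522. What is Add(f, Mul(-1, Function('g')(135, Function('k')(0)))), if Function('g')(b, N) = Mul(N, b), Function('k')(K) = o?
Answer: 3717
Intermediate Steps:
f = 4527 (f = Add(5, 4522) = 4527)
o = 6
Function('k')(K) = 6
Add(f, Mul(-1, Function('g')(135, Function('k')(0)))) = Add(4527, Mul(-1, Mul(6, 135))) = Add(4527, Mul(-1, 810)) = Add(4527, -810) = 3717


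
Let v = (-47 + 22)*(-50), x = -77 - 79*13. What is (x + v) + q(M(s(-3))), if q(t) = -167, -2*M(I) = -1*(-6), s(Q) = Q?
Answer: -21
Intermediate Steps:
M(I) = -3 (M(I) = -(-1)*(-6)/2 = -½*6 = -3)
x = -1104 (x = -77 - 1027 = -1104)
v = 1250 (v = -25*(-50) = 1250)
(x + v) + q(M(s(-3))) = (-1104 + 1250) - 167 = 146 - 167 = -21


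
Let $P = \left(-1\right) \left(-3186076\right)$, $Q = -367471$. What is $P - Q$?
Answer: $3553547$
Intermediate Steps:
$P = 3186076$
$P - Q = 3186076 - -367471 = 3186076 + 367471 = 3553547$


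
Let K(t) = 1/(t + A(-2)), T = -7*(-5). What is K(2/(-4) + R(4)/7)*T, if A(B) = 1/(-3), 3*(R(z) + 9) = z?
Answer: -490/27 ≈ -18.148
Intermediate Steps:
R(z) = -9 + z/3
A(B) = -1/3 (A(B) = 1*(-1/3) = -1/3)
T = 35
K(t) = 1/(-1/3 + t) (K(t) = 1/(t - 1/3) = 1/(-1/3 + t))
K(2/(-4) + R(4)/7)*T = (3/(-1 + 3*(2/(-4) + (-9 + (1/3)*4)/7)))*35 = (3/(-1 + 3*(2*(-1/4) + (-9 + 4/3)*(1/7))))*35 = (3/(-1 + 3*(-1/2 - 23/3*1/7)))*35 = (3/(-1 + 3*(-1/2 - 23/21)))*35 = (3/(-1 + 3*(-67/42)))*35 = (3/(-1 - 67/14))*35 = (3/(-81/14))*35 = (3*(-14/81))*35 = -14/27*35 = -490/27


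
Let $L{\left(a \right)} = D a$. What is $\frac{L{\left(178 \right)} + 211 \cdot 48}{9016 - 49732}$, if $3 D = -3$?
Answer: $- \frac{4975}{20358} \approx -0.24438$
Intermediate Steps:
$D = -1$ ($D = \frac{1}{3} \left(-3\right) = -1$)
$L{\left(a \right)} = - a$
$\frac{L{\left(178 \right)} + 211 \cdot 48}{9016 - 49732} = \frac{\left(-1\right) 178 + 211 \cdot 48}{9016 - 49732} = \frac{-178 + 10128}{-40716} = 9950 \left(- \frac{1}{40716}\right) = - \frac{4975}{20358}$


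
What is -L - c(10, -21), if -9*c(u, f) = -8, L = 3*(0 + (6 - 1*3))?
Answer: -89/9 ≈ -9.8889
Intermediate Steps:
L = 9 (L = 3*(0 + (6 - 3)) = 3*(0 + 3) = 3*3 = 9)
c(u, f) = 8/9 (c(u, f) = -1/9*(-8) = 8/9)
-L - c(10, -21) = -1*9 - 1*8/9 = -9 - 8/9 = -89/9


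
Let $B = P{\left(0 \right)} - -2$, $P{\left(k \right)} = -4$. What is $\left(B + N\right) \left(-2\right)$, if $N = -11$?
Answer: $26$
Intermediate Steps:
$B = -2$ ($B = -4 - -2 = -4 + 2 = -2$)
$\left(B + N\right) \left(-2\right) = \left(-2 - 11\right) \left(-2\right) = \left(-13\right) \left(-2\right) = 26$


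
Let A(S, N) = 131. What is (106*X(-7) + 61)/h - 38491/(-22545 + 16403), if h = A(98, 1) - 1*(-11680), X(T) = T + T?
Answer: 445877135/72543162 ≈ 6.1464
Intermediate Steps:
X(T) = 2*T
h = 11811 (h = 131 - 1*(-11680) = 131 + 11680 = 11811)
(106*X(-7) + 61)/h - 38491/(-22545 + 16403) = (106*(2*(-7)) + 61)/11811 - 38491/(-22545 + 16403) = (106*(-14) + 61)*(1/11811) - 38491/(-6142) = (-1484 + 61)*(1/11811) - 38491*(-1/6142) = -1423*1/11811 + 38491/6142 = -1423/11811 + 38491/6142 = 445877135/72543162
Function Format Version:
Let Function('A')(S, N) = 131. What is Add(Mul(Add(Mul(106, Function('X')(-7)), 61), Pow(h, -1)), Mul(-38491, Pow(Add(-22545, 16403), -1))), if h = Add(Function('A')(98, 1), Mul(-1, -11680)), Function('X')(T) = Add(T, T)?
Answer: Rational(445877135, 72543162) ≈ 6.1464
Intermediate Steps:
Function('X')(T) = Mul(2, T)
h = 11811 (h = Add(131, Mul(-1, -11680)) = Add(131, 11680) = 11811)
Add(Mul(Add(Mul(106, Function('X')(-7)), 61), Pow(h, -1)), Mul(-38491, Pow(Add(-22545, 16403), -1))) = Add(Mul(Add(Mul(106, Mul(2, -7)), 61), Pow(11811, -1)), Mul(-38491, Pow(Add(-22545, 16403), -1))) = Add(Mul(Add(Mul(106, -14), 61), Rational(1, 11811)), Mul(-38491, Pow(-6142, -1))) = Add(Mul(Add(-1484, 61), Rational(1, 11811)), Mul(-38491, Rational(-1, 6142))) = Add(Mul(-1423, Rational(1, 11811)), Rational(38491, 6142)) = Add(Rational(-1423, 11811), Rational(38491, 6142)) = Rational(445877135, 72543162)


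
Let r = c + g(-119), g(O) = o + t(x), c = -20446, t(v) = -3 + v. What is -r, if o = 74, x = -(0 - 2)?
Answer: 20373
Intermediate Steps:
x = 2 (x = -1*(-2) = 2)
g(O) = 73 (g(O) = 74 + (-3 + 2) = 74 - 1 = 73)
r = -20373 (r = -20446 + 73 = -20373)
-r = -1*(-20373) = 20373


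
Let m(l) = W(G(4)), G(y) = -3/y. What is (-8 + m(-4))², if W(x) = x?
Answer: 1225/16 ≈ 76.563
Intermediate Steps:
m(l) = -¾ (m(l) = -3/4 = -3*¼ = -¾)
(-8 + m(-4))² = (-8 - ¾)² = (-35/4)² = 1225/16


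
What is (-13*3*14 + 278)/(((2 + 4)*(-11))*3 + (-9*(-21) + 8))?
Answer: 268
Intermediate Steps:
(-13*3*14 + 278)/(((2 + 4)*(-11))*3 + (-9*(-21) + 8)) = (-39*14 + 278)/((6*(-11))*3 + (189 + 8)) = (-546 + 278)/(-66*3 + 197) = -268/(-198 + 197) = -268/(-1) = -268*(-1) = 268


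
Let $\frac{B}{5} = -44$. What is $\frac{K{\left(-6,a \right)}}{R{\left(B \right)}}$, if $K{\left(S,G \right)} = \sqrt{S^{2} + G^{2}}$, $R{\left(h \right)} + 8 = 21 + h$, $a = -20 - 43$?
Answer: $- \frac{\sqrt{445}}{69} \approx -0.30573$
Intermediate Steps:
$B = -220$ ($B = 5 \left(-44\right) = -220$)
$a = -63$
$R{\left(h \right)} = 13 + h$ ($R{\left(h \right)} = -8 + \left(21 + h\right) = 13 + h$)
$K{\left(S,G \right)} = \sqrt{G^{2} + S^{2}}$
$\frac{K{\left(-6,a \right)}}{R{\left(B \right)}} = \frac{\sqrt{\left(-63\right)^{2} + \left(-6\right)^{2}}}{13 - 220} = \frac{\sqrt{3969 + 36}}{-207} = \sqrt{4005} \left(- \frac{1}{207}\right) = 3 \sqrt{445} \left(- \frac{1}{207}\right) = - \frac{\sqrt{445}}{69}$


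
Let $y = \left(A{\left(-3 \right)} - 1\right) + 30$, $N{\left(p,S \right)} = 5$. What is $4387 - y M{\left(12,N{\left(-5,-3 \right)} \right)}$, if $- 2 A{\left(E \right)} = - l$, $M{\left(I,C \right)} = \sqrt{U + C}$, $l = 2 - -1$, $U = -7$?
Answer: $4387 - \frac{61 i \sqrt{2}}{2} \approx 4387.0 - 43.133 i$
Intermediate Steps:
$l = 3$ ($l = 2 + 1 = 3$)
$M{\left(I,C \right)} = \sqrt{-7 + C}$
$A{\left(E \right)} = \frac{3}{2}$ ($A{\left(E \right)} = - \frac{\left(-1\right) 3}{2} = \left(- \frac{1}{2}\right) \left(-3\right) = \frac{3}{2}$)
$y = \frac{61}{2}$ ($y = \left(\frac{3}{2} - 1\right) + 30 = \frac{1}{2} + 30 = \frac{61}{2} \approx 30.5$)
$4387 - y M{\left(12,N{\left(-5,-3 \right)} \right)} = 4387 - \frac{61 \sqrt{-7 + 5}}{2} = 4387 - \frac{61 \sqrt{-2}}{2} = 4387 - \frac{61 i \sqrt{2}}{2}$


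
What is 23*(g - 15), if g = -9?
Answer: -552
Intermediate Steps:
23*(g - 15) = 23*(-9 - 15) = 23*(-24) = -552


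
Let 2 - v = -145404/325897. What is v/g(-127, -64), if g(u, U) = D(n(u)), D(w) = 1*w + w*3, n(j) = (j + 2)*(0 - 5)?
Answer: 398599/407371250 ≈ 0.00097847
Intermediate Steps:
v = 797198/325897 (v = 2 - (-145404)/325897 = 2 - 1*(-145404/325897) = 2 + 145404/325897 = 797198/325897 ≈ 2.4462)
n(j) = -10 - 5*j (n(j) = (2 + j)*(-5) = -10 - 5*j)
D(w) = 4*w (D(w) = w + 3*w = 4*w)
g(u, U) = -40 - 20*u (g(u, U) = 4*(-10 - 5*u) = -40 - 20*u)
v/g(-127, -64) = 797198/(325897*(-40 - 20*(-127))) = 797198/(325897*(-40 + 2540)) = (797198/325897)/2500 = (797198/325897)*(1/2500) = 398599/407371250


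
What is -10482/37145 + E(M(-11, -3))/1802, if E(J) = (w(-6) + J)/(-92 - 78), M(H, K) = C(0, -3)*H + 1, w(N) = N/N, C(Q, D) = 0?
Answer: -18889001/66935290 ≈ -0.28220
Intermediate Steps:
w(N) = 1
M(H, K) = 1 (M(H, K) = 0*H + 1 = 0 + 1 = 1)
E(J) = -1/170 - J/170 (E(J) = (1 + J)/(-92 - 78) = (1 + J)/(-170) = (1 + J)*(-1/170) = -1/170 - J/170)
-10482/37145 + E(M(-11, -3))/1802 = -10482/37145 + (-1/170 - 1/170*1)/1802 = -10482*1/37145 + (-1/170 - 1/170)*(1/1802) = -10482/37145 - 1/85*1/1802 = -10482/37145 - 1/153170 = -18889001/66935290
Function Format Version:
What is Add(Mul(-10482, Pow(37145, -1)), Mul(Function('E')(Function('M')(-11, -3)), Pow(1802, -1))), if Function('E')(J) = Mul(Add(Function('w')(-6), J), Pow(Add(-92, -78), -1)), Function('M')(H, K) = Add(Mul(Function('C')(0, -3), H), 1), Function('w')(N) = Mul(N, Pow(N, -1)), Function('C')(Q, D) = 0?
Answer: Rational(-18889001, 66935290) ≈ -0.28220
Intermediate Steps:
Function('w')(N) = 1
Function('M')(H, K) = 1 (Function('M')(H, K) = Add(Mul(0, H), 1) = Add(0, 1) = 1)
Function('E')(J) = Add(Rational(-1, 170), Mul(Rational(-1, 170), J)) (Function('E')(J) = Mul(Add(1, J), Pow(Add(-92, -78), -1)) = Mul(Add(1, J), Pow(-170, -1)) = Mul(Add(1, J), Rational(-1, 170)) = Add(Rational(-1, 170), Mul(Rational(-1, 170), J)))
Add(Mul(-10482, Pow(37145, -1)), Mul(Function('E')(Function('M')(-11, -3)), Pow(1802, -1))) = Add(Mul(-10482, Pow(37145, -1)), Mul(Add(Rational(-1, 170), Mul(Rational(-1, 170), 1)), Pow(1802, -1))) = Add(Mul(-10482, Rational(1, 37145)), Mul(Add(Rational(-1, 170), Rational(-1, 170)), Rational(1, 1802))) = Add(Rational(-10482, 37145), Mul(Rational(-1, 85), Rational(1, 1802))) = Add(Rational(-10482, 37145), Rational(-1, 153170)) = Rational(-18889001, 66935290)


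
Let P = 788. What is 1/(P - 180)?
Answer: 1/608 ≈ 0.0016447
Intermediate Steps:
1/(P - 180) = 1/(788 - 180) = 1/608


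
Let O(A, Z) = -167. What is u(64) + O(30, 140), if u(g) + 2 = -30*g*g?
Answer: -123049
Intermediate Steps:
u(g) = -2 - 30*g² (u(g) = -2 - 30*g*g = -2 - 30*g²)
u(64) + O(30, 140) = (-2 - 30*64²) - 167 = (-2 - 30*4096) - 167 = (-2 - 122880) - 167 = -122882 - 167 = -123049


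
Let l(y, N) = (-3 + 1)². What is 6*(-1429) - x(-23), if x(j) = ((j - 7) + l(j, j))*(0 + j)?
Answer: -9172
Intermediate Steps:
l(y, N) = 4 (l(y, N) = (-2)² = 4)
x(j) = j*(-3 + j) (x(j) = ((j - 7) + 4)*(0 + j) = ((-7 + j) + 4)*j = (-3 + j)*j = j*(-3 + j))
6*(-1429) - x(-23) = 6*(-1429) - (-23)*(-3 - 23) = -8574 - (-23)*(-26) = -8574 - 1*598 = -8574 - 598 = -9172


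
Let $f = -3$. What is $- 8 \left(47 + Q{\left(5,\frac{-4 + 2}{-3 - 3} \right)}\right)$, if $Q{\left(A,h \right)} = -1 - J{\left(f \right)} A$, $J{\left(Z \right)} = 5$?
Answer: $-168$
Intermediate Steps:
$Q{\left(A,h \right)} = -1 - 5 A$
$- 8 \left(47 + Q{\left(5,\frac{-4 + 2}{-3 - 3} \right)}\right) = - 8 \left(47 - 26\right) = \left(-8\right) 21 = -168$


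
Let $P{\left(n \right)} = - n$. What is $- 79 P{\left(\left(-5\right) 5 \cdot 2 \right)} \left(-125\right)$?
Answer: $493750$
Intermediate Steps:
$- 79 P{\left(\left(-5\right) 5 \cdot 2 \right)} \left(-125\right) = - 79 \left(- \left(-5\right) 5 \cdot 2\right) \left(-125\right) = - 79 \left(- \left(-25\right) 2\right) \left(-125\right) = - 79 \left(\left(-1\right) \left(-50\right)\right) \left(-125\right) = \left(-79\right) 50 \left(-125\right) = \left(-3950\right) \left(-125\right) = 493750$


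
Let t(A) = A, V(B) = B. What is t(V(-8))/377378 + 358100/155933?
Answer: 187171488/81503717 ≈ 2.2965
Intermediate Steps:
t(V(-8))/377378 + 358100/155933 = -8/377378 + 358100/155933 = -8*1/377378 + 358100*(1/155933) = -4/188689 + 358100/155933 = 187171488/81503717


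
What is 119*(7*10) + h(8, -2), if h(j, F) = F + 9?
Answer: 8337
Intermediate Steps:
h(j, F) = 9 + F
119*(7*10) + h(8, -2) = 119*(7*10) + (9 - 2) = 119*70 + 7 = 8330 + 7 = 8337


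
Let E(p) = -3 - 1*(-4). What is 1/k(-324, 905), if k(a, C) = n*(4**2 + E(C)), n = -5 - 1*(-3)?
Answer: -1/34 ≈ -0.029412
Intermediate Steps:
n = -2 (n = -5 + 3 = -2)
E(p) = 1 (E(p) = -3 + 4 = 1)
k(a, C) = -34 (k(a, C) = -2*(4**2 + 1) = -2*(16 + 1) = -2*17 = -34)
1/k(-324, 905) = 1/(-34) = -1/34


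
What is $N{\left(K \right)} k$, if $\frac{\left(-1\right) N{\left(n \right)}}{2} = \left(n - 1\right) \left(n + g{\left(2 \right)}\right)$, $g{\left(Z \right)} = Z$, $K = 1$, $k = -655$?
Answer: $0$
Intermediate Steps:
$N{\left(n \right)} = - 2 \left(-1 + n\right) \left(2 + n\right)$ ($N{\left(n \right)} = - 2 \left(n - 1\right) \left(n + 2\right) = - 2 \left(-1 + n\right) \left(2 + n\right)$)
$N{\left(K \right)} k = \left(4 - 2 - 2 \cdot 1^{2}\right) \left(-655\right) = \left(4 - 2 - 2\right) \left(-655\right) = 0 \left(-655\right) = 0$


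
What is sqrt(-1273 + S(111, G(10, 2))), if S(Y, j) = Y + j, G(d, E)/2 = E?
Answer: I*sqrt(1158) ≈ 34.029*I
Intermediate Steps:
G(d, E) = 2*E
sqrt(-1273 + S(111, G(10, 2))) = sqrt(-1273 + (111 + 2*2)) = sqrt(-1273 + (111 + 4)) = sqrt(-1273 + 115) = sqrt(-1158) = I*sqrt(1158)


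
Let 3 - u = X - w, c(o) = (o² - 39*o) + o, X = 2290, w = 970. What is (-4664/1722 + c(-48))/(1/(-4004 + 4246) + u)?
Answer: -859553992/274411893 ≈ -3.1324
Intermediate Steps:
c(o) = o² - 38*o
u = -1317 (u = 3 - (2290 - 1*970) = 3 - (2290 - 970) = 3 - 1*1320 = 3 - 1320 = -1317)
(-4664/1722 + c(-48))/(1/(-4004 + 4246) + u) = (-4664/1722 - 48*(-38 - 48))/(1/(-4004 + 4246) - 1317) = (-4664*1/1722 - 48*(-86))/(1/242 - 1317) = (-2332/861 + 4128)/(1/242 - 1317) = 3551876/(861*(-318713/242)) = (3551876/861)*(-242/318713) = -859553992/274411893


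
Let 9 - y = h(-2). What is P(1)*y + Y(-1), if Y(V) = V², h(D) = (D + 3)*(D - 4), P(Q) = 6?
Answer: 91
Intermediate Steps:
h(D) = (-4 + D)*(3 + D) (h(D) = (3 + D)*(-4 + D) = (-4 + D)*(3 + D))
y = 15 (y = 9 - (-12 + (-2)² - 1*(-2)) = 9 - (-12 + 4 + 2) = 9 - 1*(-6) = 9 + 6 = 15)
P(1)*y + Y(-1) = 6*15 + (-1)² = 90 + 1 = 91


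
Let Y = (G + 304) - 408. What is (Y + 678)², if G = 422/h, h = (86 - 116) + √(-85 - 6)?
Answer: 8*(2410513*√91 + 31523811*I)/(60*√91 + 809*I) ≈ 3.1496e+5 - 4559.6*I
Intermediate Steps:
h = -30 + I*√91 (h = -30 + √(-91) = -30 + I*√91 ≈ -30.0 + 9.5394*I)
G = 422/(-30 + I*√91) ≈ -12.775 - 4.0622*I
Y = -115724/991 - 422*I*√91/991 (Y = ((-12660/991 - 422*I*√91/991) + 304) - 408 = (288604/991 - 422*I*√91/991) - 408 = -115724/991 - 422*I*√91/991 ≈ -116.78 - 4.0622*I)
(Y + 678)² = ((-115724/991 - 422*I*√91/991) + 678)² = (556174/991 - 422*I*√91/991)²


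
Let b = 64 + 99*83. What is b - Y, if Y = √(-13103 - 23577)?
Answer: 8281 - 2*I*√9170 ≈ 8281.0 - 191.52*I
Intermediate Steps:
Y = 2*I*√9170 (Y = √(-36680) = 2*I*√9170 ≈ 191.52*I)
b = 8281 (b = 64 + 8217 = 8281)
b - Y = 8281 - 2*I*√9170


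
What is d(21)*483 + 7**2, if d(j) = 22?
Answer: 10675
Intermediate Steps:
d(21)*483 + 7**2 = 22*483 + 7**2 = 10626 + 49 = 10675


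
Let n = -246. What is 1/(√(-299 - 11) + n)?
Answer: -123/30413 - I*√310/60826 ≈ -0.0040443 - 0.00028946*I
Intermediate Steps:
1/(√(-299 - 11) + n) = 1/(√(-299 - 11) - 246) = 1/(√(-310) - 246) = 1/(I*√310 - 246) = 1/(-246 + I*√310)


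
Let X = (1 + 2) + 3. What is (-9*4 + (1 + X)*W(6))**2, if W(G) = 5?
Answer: 1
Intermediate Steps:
X = 6 (X = 3 + 3 = 6)
(-9*4 + (1 + X)*W(6))**2 = (-9*4 + (1 + 6)*5)**2 = (-36 + 7*5)**2 = (-36 + 35)**2 = (-1)**2 = 1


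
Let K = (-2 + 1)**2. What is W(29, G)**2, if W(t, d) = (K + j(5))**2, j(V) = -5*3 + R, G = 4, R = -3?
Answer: 83521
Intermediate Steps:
K = 1 (K = (-1)**2 = 1)
j(V) = -18 (j(V) = -5*3 - 3 = -15 - 3 = -18)
W(t, d) = 289 (W(t, d) = (1 - 18)**2 = (-17)**2 = 289)
W(29, G)**2 = 289**2 = 83521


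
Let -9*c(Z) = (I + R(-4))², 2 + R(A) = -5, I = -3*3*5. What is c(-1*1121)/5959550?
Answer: -1352/26817975 ≈ -5.0414e-5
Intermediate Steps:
I = -45 (I = -9*5 = -45)
R(A) = -7 (R(A) = -2 - 5 = -7)
c(Z) = -2704/9 (c(Z) = -(-45 - 7)²/9 = -⅑*(-52)² = -⅑*2704 = -2704/9)
c(-1*1121)/5959550 = -2704/9/5959550 = -2704/9*1/5959550 = -1352/26817975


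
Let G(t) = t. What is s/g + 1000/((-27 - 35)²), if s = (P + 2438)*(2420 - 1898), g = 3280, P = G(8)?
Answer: 306959083/788020 ≈ 389.53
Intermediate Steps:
P = 8
s = 1276812 (s = (8 + 2438)*(2420 - 1898) = 2446*522 = 1276812)
s/g + 1000/((-27 - 35)²) = 1276812/3280 + 1000/((-27 - 35)²) = 1276812*(1/3280) + 1000/((-62)²) = 319203/820 + 1000/3844 = 319203/820 + 1000*(1/3844) = 319203/820 + 250/961 = 306959083/788020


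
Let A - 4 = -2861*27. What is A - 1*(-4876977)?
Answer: 4799734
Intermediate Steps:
A = -77243 (A = 4 - 2861*27 = 4 - 77247 = -77243)
A - 1*(-4876977) = -77243 - 1*(-4876977) = -77243 + 4876977 = 4799734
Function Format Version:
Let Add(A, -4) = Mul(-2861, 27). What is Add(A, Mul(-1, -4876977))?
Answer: 4799734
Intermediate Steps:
A = -77243 (A = Add(4, Mul(-2861, 27)) = Add(4, -77247) = -77243)
Add(A, Mul(-1, -4876977)) = Add(-77243, Mul(-1, -4876977)) = Add(-77243, 4876977) = 4799734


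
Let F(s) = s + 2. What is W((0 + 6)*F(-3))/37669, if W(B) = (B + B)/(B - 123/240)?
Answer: 960/19625549 ≈ 4.8916e-5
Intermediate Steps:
F(s) = 2 + s
W(B) = 2*B/(-41/80 + B) (W(B) = (2*B)/(B - 123*1/240) = (2*B)/(B - 41/80) = (2*B)/(-41/80 + B) = 2*B/(-41/80 + B))
W((0 + 6)*F(-3))/37669 = (160*((0 + 6)*(2 - 3))/(-41 + 80*((0 + 6)*(2 - 3))))/37669 = (160*(6*(-1))/(-41 + 80*(6*(-1))))*(1/37669) = (160*(-6)/(-41 + 80*(-6)))*(1/37669) = (160*(-6)/(-41 - 480))*(1/37669) = (160*(-6)/(-521))*(1/37669) = (160*(-6)*(-1/521))*(1/37669) = (960/521)*(1/37669) = 960/19625549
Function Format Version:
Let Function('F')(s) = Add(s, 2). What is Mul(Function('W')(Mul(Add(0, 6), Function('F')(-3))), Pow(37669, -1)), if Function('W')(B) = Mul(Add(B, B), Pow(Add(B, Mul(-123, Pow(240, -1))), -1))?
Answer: Rational(960, 19625549) ≈ 4.8916e-5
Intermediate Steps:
Function('F')(s) = Add(2, s)
Function('W')(B) = Mul(2, B, Pow(Add(Rational(-41, 80), B), -1)) (Function('W')(B) = Mul(Mul(2, B), Pow(Add(B, Mul(-123, Rational(1, 240))), -1)) = Mul(Mul(2, B), Pow(Add(B, Rational(-41, 80)), -1)) = Mul(Mul(2, B), Pow(Add(Rational(-41, 80), B), -1)) = Mul(2, B, Pow(Add(Rational(-41, 80), B), -1)))
Mul(Function('W')(Mul(Add(0, 6), Function('F')(-3))), Pow(37669, -1)) = Mul(Mul(160, Mul(Add(0, 6), Add(2, -3)), Pow(Add(-41, Mul(80, Mul(Add(0, 6), Add(2, -3)))), -1)), Pow(37669, -1)) = Mul(Mul(160, Mul(6, -1), Pow(Add(-41, Mul(80, Mul(6, -1))), -1)), Rational(1, 37669)) = Mul(Mul(160, -6, Pow(Add(-41, Mul(80, -6)), -1)), Rational(1, 37669)) = Mul(Mul(160, -6, Pow(Add(-41, -480), -1)), Rational(1, 37669)) = Mul(Mul(160, -6, Pow(-521, -1)), Rational(1, 37669)) = Mul(Mul(160, -6, Rational(-1, 521)), Rational(1, 37669)) = Mul(Rational(960, 521), Rational(1, 37669)) = Rational(960, 19625549)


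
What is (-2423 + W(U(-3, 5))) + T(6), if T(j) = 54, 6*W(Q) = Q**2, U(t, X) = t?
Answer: -4735/2 ≈ -2367.5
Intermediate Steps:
W(Q) = Q**2/6
(-2423 + W(U(-3, 5))) + T(6) = (-2423 + (1/6)*(-3)**2) + 54 = (-2423 + (1/6)*9) + 54 = (-2423 + 3/2) + 54 = -4843/2 + 54 = -4735/2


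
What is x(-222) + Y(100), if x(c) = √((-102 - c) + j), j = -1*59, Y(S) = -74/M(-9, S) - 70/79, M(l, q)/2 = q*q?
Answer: -702923/790000 + √61 ≈ 6.9205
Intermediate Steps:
M(l, q) = 2*q² (M(l, q) = 2*(q*q) = 2*q²)
Y(S) = -70/79 - 37/S² (Y(S) = -74*1/(2*S²) - 70/79 = -37/S² - 70*1/79 = -37/S² - 70/79 = -70/79 - 37/S²)
j = -59
x(c) = √(-161 - c) (x(c) = √((-102 - c) - 59) = √(-161 - c))
x(-222) + Y(100) = √(-161 - 1*(-222)) + (-70/79 - 37/100²) = √(-161 + 222) + (-70/79 - 37*1/10000) = √61 + (-70/79 - 37/10000) = √61 - 702923/790000 = -702923/790000 + √61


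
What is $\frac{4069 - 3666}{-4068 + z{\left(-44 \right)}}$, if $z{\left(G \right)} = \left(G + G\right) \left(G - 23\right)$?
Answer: $\frac{403}{1828} \approx 0.22046$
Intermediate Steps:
$z{\left(G \right)} = 2 G \left(-23 + G\right)$
$\frac{4069 - 3666}{-4068 + z{\left(-44 \right)}} = \frac{4069 - 3666}{-4068 + 2 \left(-44\right) \left(-23 - 44\right)} = \frac{403}{-4068 + 2 \left(-44\right) \left(-67\right)} = \frac{403}{-4068 + 5896} = \frac{403}{1828}$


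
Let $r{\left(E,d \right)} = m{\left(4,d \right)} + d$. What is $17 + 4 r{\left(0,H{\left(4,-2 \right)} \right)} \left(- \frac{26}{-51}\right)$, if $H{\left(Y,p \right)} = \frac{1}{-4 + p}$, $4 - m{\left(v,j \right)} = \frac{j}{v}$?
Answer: $\frac{1270}{51} \approx 24.902$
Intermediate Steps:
$m{\left(v,j \right)} = 4 - \frac{j}{v}$
$r{\left(E,d \right)} = 4 + \frac{3 d}{4}$ ($r{\left(E,d \right)} = \left(4 - \frac{d}{4}\right) + d = 4 + \frac{3 d}{4}$)
$17 + 4 r{\left(0,H{\left(4,-2 \right)} \right)} \left(- \frac{26}{-51}\right) = 17 + 4 \left(4 + \frac{3}{4 \left(-4 - 2\right)}\right) \left(- \frac{26}{-51}\right) = 17 + 4 \left(4 + \frac{3}{4 \left(-6\right)}\right) \left(\left(-26\right) \left(- \frac{1}{51}\right)\right) = 17 + 4 \left(4 + \frac{3}{4} \left(- \frac{1}{6}\right)\right) \frac{26}{51} = 17 + 4 \left(4 - \frac{1}{8}\right) \frac{26}{51} = 17 + 4 \cdot \frac{31}{8} \cdot \frac{26}{51} = 17 + \frac{31}{2} \cdot \frac{26}{51} = 17 + \frac{403}{51} = \frac{1270}{51}$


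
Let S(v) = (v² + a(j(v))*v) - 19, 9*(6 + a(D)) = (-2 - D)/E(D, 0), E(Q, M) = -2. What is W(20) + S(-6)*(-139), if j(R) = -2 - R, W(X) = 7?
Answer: -7082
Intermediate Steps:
a(D) = -53/9 + D/18 (a(D) = -6 + ((-2 - D)/(-2))/9 = -6 + ((-2 - D)*(-½))/9 = -6 + (1 + D/2)/9 = -6 + (⅑ + D/18) = -53/9 + D/18)
S(v) = -19 + v² + v*(-6 - v/18) (S(v) = (v² + (-53/9 + (-2 - v)/18)*v) - 19 = (v² + (-53/9 + (-⅑ - v/18))*v) - 19 = (v² + (-6 - v/18)*v) - 19 = (v² + v*(-6 - v/18)) - 19 = -19 + v² + v*(-6 - v/18))
W(20) + S(-6)*(-139) = 7 + (-19 - 6*(-6) + (17/18)*(-6)²)*(-139) = 7 + (-19 + 36 + (17/18)*36)*(-139) = 7 + (-19 + 36 + 34)*(-139) = 7 + 51*(-139) = 7 - 7089 = -7082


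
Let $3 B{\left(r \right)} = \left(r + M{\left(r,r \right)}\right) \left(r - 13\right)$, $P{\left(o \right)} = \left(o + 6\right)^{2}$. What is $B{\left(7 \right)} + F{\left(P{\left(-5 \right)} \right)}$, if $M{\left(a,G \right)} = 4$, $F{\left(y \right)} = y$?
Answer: $-21$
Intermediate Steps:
$P{\left(o \right)} = \left(6 + o\right)^{2}$
$B{\left(r \right)} = \frac{\left(-13 + r\right) \left(4 + r\right)}{3}$ ($B{\left(r \right)} = \frac{\left(r + 4\right) \left(r - 13\right)}{3} = \frac{\left(4 + r\right) \left(-13 + r\right)}{3} = \frac{\left(-13 + r\right) \left(4 + r\right)}{3}$)
$B{\left(7 \right)} + F{\left(P{\left(-5 \right)} \right)} = \left(- \frac{52}{3} - 21 + \frac{7^{2}}{3}\right) + \left(6 - 5\right)^{2} = \left(- \frac{52}{3} - 21 + \frac{1}{3} \cdot 49\right) + 1^{2} = \left(- \frac{52}{3} - 21 + \frac{49}{3}\right) + 1 = -22 + 1 = -21$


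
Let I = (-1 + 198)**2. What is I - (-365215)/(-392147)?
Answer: 15218467708/392147 ≈ 38808.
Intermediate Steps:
I = 38809 (I = 197**2 = 38809)
I - (-365215)/(-392147) = 38809 - (-365215)/(-392147) = 38809 - (-365215)*(-1)/392147 = 38809 - 1*365215/392147 = 38809 - 365215/392147 = 15218467708/392147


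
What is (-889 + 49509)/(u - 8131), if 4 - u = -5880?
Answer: -48620/2247 ≈ -21.638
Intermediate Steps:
u = 5884 (u = 4 - 1*(-5880) = 4 + 5880 = 5884)
(-889 + 49509)/(u - 8131) = (-889 + 49509)/(5884 - 8131) = 48620/(-2247) = 48620*(-1/2247) = -48620/2247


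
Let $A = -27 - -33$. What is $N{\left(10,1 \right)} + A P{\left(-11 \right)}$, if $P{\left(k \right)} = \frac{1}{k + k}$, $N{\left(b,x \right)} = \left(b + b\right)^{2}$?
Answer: $\frac{4397}{11} \approx 399.73$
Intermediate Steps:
$N{\left(b,x \right)} = 4 b^{2}$ ($N{\left(b,x \right)} = \left(2 b\right)^{2} = 4 b^{2}$)
$A = 6$ ($A = -27 + 33 = 6$)
$P{\left(k \right)} = \frac{1}{2 k}$
$N{\left(10,1 \right)} + A P{\left(-11 \right)} = 4 \cdot 10^{2} + 6 \frac{1}{2 \left(-11\right)} = 4 \cdot 100 + 6 \cdot \frac{1}{2} \left(- \frac{1}{11}\right) = 400 + 6 \left(- \frac{1}{22}\right) = 400 - \frac{3}{11} = \frac{4397}{11}$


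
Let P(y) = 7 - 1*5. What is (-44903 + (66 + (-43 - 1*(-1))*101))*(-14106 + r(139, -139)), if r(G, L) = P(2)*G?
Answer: 678664412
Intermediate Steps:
P(y) = 2 (P(y) = 7 - 5 = 2)
r(G, L) = 2*G
(-44903 + (66 + (-43 - 1*(-1))*101))*(-14106 + r(139, -139)) = (-44903 + (66 + (-43 - 1*(-1))*101))*(-14106 + 2*139) = (-44903 + (66 + (-43 + 1)*101))*(-14106 + 278) = (-44903 + (66 - 42*101))*(-13828) = (-44903 + (66 - 4242))*(-13828) = (-44903 - 4176)*(-13828) = -49079*(-13828) = 678664412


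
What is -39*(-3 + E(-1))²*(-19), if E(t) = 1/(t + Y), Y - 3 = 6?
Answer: 391989/64 ≈ 6124.8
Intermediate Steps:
Y = 9 (Y = 3 + 6 = 9)
E(t) = 1/(9 + t) (E(t) = 1/(t + 9) = 1/(9 + t))
-39*(-3 + E(-1))²*(-19) = -39*(-3 + 1/(9 - 1))²*(-19) = -39*(-3 + 1/8)²*(-19) = -39*(-3 + ⅛)²*(-19) = -39*(-23/8)²*(-19) = -39*529/64*(-19) = -20631/64*(-19) = 391989/64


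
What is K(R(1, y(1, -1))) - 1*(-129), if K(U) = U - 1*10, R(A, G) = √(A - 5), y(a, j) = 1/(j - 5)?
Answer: 119 + 2*I ≈ 119.0 + 2.0*I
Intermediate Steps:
y(a, j) = 1/(-5 + j)
R(A, G) = √(-5 + A)
K(U) = -10 + U (K(U) = U - 10 = -10 + U)
K(R(1, y(1, -1))) - 1*(-129) = (-10 + √(-5 + 1)) - 1*(-129) = (-10 + √(-4)) + 129 = (-10 + 2*I) + 129 = 119 + 2*I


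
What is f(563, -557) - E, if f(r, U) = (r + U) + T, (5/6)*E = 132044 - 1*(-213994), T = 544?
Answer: -2073478/5 ≈ -4.1470e+5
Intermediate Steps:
E = 2076228/5 (E = 6*(132044 - 1*(-213994))/5 = 6*(132044 + 213994)/5 = (6/5)*346038 = 2076228/5 ≈ 4.1525e+5)
f(r, U) = 544 + U + r (f(r, U) = (r + U) + 544 = (U + r) + 544 = 544 + U + r)
f(563, -557) - E = (544 - 557 + 563) - 1*2076228/5 = 550 - 2076228/5 = -2073478/5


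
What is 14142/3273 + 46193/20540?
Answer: 147222123/22409140 ≈ 6.5697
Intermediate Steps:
14142/3273 + 46193/20540 = 14142*(1/3273) + 46193*(1/20540) = 4714/1091 + 46193/20540 = 147222123/22409140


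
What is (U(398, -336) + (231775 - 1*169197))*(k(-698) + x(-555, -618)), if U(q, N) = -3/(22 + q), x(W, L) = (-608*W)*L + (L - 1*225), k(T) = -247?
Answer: -182699337495019/14 ≈ -1.3050e+13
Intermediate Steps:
x(W, L) = -225 + L - 608*L*W (x(W, L) = -608*L*W + (L - 225) = -608*L*W + (-225 + L) = -225 + L - 608*L*W)
(U(398, -336) + (231775 - 1*169197))*(k(-698) + x(-555, -618)) = (-3/(22 + 398) + (231775 - 1*169197))*(-247 + (-225 - 618 - 608*(-618)*(-555))) = (-3/420 + (231775 - 169197))*(-247 + (-225 - 618 - 208537920)) = (-3*1/420 + 62578)*(-247 - 208538763) = (-1/140 + 62578)*(-208539010) = (8760919/140)*(-208539010) = -182699337495019/14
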